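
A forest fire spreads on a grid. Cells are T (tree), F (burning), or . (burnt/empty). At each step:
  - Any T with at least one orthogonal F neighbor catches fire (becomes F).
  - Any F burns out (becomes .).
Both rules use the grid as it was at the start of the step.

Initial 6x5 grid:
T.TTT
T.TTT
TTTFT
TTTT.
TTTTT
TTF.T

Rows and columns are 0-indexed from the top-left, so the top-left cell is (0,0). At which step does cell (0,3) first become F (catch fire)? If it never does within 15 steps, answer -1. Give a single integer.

Step 1: cell (0,3)='T' (+6 fires, +2 burnt)
Step 2: cell (0,3)='F' (+8 fires, +6 burnt)
  -> target ignites at step 2
Step 3: cell (0,3)='.' (+6 fires, +8 burnt)
Step 4: cell (0,3)='.' (+3 fires, +6 burnt)
Step 5: cell (0,3)='.' (+1 fires, +3 burnt)
Step 6: cell (0,3)='.' (+0 fires, +1 burnt)
  fire out at step 6

2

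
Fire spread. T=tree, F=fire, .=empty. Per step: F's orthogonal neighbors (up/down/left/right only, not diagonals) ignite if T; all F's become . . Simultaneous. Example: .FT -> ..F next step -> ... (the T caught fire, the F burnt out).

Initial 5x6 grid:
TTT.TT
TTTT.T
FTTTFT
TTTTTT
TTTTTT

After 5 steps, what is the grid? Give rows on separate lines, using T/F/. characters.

Step 1: 6 trees catch fire, 2 burn out
  TTT.TT
  FTTT.T
  .FTF.F
  FTTTFT
  TTTTTT
Step 2: 10 trees catch fire, 6 burn out
  FTT.TT
  .FTF.F
  ..F...
  .FTF.F
  FTTTFT
Step 3: 7 trees catch fire, 10 burn out
  .FT.TF
  ..F...
  ......
  ..F...
  .FTF.F
Step 4: 3 trees catch fire, 7 burn out
  ..F.F.
  ......
  ......
  ......
  ..F...
Step 5: 0 trees catch fire, 3 burn out
  ......
  ......
  ......
  ......
  ......

......
......
......
......
......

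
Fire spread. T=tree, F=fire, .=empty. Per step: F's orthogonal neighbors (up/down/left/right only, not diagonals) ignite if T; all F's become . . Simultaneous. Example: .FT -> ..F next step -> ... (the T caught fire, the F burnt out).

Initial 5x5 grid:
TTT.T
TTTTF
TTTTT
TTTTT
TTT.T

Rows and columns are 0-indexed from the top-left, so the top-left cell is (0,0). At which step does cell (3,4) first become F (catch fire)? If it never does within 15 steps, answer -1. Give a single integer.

Step 1: cell (3,4)='T' (+3 fires, +1 burnt)
Step 2: cell (3,4)='F' (+3 fires, +3 burnt)
  -> target ignites at step 2
Step 3: cell (3,4)='.' (+5 fires, +3 burnt)
Step 4: cell (3,4)='.' (+4 fires, +5 burnt)
Step 5: cell (3,4)='.' (+4 fires, +4 burnt)
Step 6: cell (3,4)='.' (+2 fires, +4 burnt)
Step 7: cell (3,4)='.' (+1 fires, +2 burnt)
Step 8: cell (3,4)='.' (+0 fires, +1 burnt)
  fire out at step 8

2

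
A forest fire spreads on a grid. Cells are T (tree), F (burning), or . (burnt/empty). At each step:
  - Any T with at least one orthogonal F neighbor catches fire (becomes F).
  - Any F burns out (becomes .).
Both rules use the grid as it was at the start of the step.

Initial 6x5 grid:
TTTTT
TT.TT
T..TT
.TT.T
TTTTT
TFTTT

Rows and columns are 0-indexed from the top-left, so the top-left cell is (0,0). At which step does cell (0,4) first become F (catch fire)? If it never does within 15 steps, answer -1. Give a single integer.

Step 1: cell (0,4)='T' (+3 fires, +1 burnt)
Step 2: cell (0,4)='T' (+4 fires, +3 burnt)
Step 3: cell (0,4)='T' (+3 fires, +4 burnt)
Step 4: cell (0,4)='T' (+1 fires, +3 burnt)
Step 5: cell (0,4)='T' (+1 fires, +1 burnt)
Step 6: cell (0,4)='T' (+1 fires, +1 burnt)
Step 7: cell (0,4)='T' (+2 fires, +1 burnt)
Step 8: cell (0,4)='F' (+2 fires, +2 burnt)
  -> target ignites at step 8
Step 9: cell (0,4)='.' (+1 fires, +2 burnt)
Step 10: cell (0,4)='.' (+1 fires, +1 burnt)
Step 11: cell (0,4)='.' (+1 fires, +1 burnt)
Step 12: cell (0,4)='.' (+2 fires, +1 burnt)
Step 13: cell (0,4)='.' (+1 fires, +2 burnt)
Step 14: cell (0,4)='.' (+1 fires, +1 burnt)
Step 15: cell (0,4)='.' (+0 fires, +1 burnt)
  fire out at step 15

8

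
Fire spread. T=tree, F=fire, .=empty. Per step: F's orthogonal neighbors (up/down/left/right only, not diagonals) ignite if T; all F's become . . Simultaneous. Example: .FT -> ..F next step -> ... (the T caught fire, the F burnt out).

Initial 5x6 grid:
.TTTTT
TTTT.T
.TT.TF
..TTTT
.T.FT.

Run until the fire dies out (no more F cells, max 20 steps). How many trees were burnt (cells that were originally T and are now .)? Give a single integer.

Step 1: +5 fires, +2 burnt (F count now 5)
Step 2: +3 fires, +5 burnt (F count now 3)
Step 3: +2 fires, +3 burnt (F count now 2)
Step 4: +3 fires, +2 burnt (F count now 3)
Step 5: +3 fires, +3 burnt (F count now 3)
Step 6: +2 fires, +3 burnt (F count now 2)
Step 7: +0 fires, +2 burnt (F count now 0)
Fire out after step 7
Initially T: 19, now '.': 29
Total burnt (originally-T cells now '.'): 18

Answer: 18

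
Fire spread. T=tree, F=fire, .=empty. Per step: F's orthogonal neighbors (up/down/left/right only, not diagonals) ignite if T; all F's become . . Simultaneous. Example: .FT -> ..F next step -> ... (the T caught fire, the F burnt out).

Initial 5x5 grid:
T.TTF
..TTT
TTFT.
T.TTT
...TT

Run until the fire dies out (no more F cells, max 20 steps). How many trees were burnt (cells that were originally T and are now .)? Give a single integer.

Answer: 14

Derivation:
Step 1: +6 fires, +2 burnt (F count now 6)
Step 2: +4 fires, +6 burnt (F count now 4)
Step 3: +3 fires, +4 burnt (F count now 3)
Step 4: +1 fires, +3 burnt (F count now 1)
Step 5: +0 fires, +1 burnt (F count now 0)
Fire out after step 5
Initially T: 15, now '.': 24
Total burnt (originally-T cells now '.'): 14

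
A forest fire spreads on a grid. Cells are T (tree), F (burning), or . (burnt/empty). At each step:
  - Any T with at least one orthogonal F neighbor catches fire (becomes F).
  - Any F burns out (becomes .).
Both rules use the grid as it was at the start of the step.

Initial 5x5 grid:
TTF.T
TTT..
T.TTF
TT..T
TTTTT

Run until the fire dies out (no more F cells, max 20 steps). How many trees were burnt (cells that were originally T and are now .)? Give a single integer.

Answer: 16

Derivation:
Step 1: +4 fires, +2 burnt (F count now 4)
Step 2: +4 fires, +4 burnt (F count now 4)
Step 3: +2 fires, +4 burnt (F count now 2)
Step 4: +2 fires, +2 burnt (F count now 2)
Step 5: +2 fires, +2 burnt (F count now 2)
Step 6: +2 fires, +2 burnt (F count now 2)
Step 7: +0 fires, +2 burnt (F count now 0)
Fire out after step 7
Initially T: 17, now '.': 24
Total burnt (originally-T cells now '.'): 16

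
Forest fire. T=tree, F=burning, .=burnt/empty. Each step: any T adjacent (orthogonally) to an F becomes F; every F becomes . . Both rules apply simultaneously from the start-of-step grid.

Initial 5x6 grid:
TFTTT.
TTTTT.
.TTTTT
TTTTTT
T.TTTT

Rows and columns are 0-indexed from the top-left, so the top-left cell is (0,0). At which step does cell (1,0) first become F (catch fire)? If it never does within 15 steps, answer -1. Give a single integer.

Step 1: cell (1,0)='T' (+3 fires, +1 burnt)
Step 2: cell (1,0)='F' (+4 fires, +3 burnt)
  -> target ignites at step 2
Step 3: cell (1,0)='.' (+4 fires, +4 burnt)
Step 4: cell (1,0)='.' (+4 fires, +4 burnt)
Step 5: cell (1,0)='.' (+4 fires, +4 burnt)
Step 6: cell (1,0)='.' (+3 fires, +4 burnt)
Step 7: cell (1,0)='.' (+2 fires, +3 burnt)
Step 8: cell (1,0)='.' (+1 fires, +2 burnt)
Step 9: cell (1,0)='.' (+0 fires, +1 burnt)
  fire out at step 9

2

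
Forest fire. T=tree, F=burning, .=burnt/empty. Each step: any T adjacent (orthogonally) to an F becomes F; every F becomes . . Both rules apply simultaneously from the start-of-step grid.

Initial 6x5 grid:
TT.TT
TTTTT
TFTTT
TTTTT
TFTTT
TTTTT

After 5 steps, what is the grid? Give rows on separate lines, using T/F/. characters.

Step 1: 7 trees catch fire, 2 burn out
  TT.TT
  TFTTT
  F.FTT
  TFTTT
  F.FTT
  TFTTT
Step 2: 9 trees catch fire, 7 burn out
  TF.TT
  F.FTT
  ...FT
  F.FTT
  ...FT
  F.FTT
Step 3: 6 trees catch fire, 9 burn out
  F..TT
  ...FT
  ....F
  ...FT
  ....F
  ...FT
Step 4: 4 trees catch fire, 6 burn out
  ...FT
  ....F
  .....
  ....F
  .....
  ....F
Step 5: 1 trees catch fire, 4 burn out
  ....F
  .....
  .....
  .....
  .....
  .....

....F
.....
.....
.....
.....
.....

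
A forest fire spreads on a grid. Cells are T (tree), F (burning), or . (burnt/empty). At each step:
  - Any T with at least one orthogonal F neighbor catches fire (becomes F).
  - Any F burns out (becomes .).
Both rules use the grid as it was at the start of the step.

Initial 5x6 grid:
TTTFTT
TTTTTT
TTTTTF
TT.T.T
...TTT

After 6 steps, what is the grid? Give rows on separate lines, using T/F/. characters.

Step 1: 6 trees catch fire, 2 burn out
  TTF.FT
  TTTFTF
  TTTTF.
  TT.T.F
  ...TTT
Step 2: 6 trees catch fire, 6 burn out
  TF...F
  TTF.F.
  TTTF..
  TT.T..
  ...TTF
Step 3: 5 trees catch fire, 6 burn out
  F.....
  TF....
  TTF...
  TT.F..
  ...TF.
Step 4: 3 trees catch fire, 5 burn out
  ......
  F.....
  TF....
  TT....
  ...F..
Step 5: 2 trees catch fire, 3 burn out
  ......
  ......
  F.....
  TF....
  ......
Step 6: 1 trees catch fire, 2 burn out
  ......
  ......
  ......
  F.....
  ......

......
......
......
F.....
......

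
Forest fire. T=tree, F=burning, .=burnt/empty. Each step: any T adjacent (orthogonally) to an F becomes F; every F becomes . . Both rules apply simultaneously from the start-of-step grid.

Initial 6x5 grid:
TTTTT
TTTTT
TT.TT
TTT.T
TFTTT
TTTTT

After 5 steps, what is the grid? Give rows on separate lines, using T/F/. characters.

Step 1: 4 trees catch fire, 1 burn out
  TTTTT
  TTTTT
  TT.TT
  TFT.T
  F.FTT
  TFTTT
Step 2: 6 trees catch fire, 4 burn out
  TTTTT
  TTTTT
  TF.TT
  F.F.T
  ...FT
  F.FTT
Step 3: 4 trees catch fire, 6 burn out
  TTTTT
  TFTTT
  F..TT
  ....T
  ....F
  ...FT
Step 4: 5 trees catch fire, 4 burn out
  TFTTT
  F.FTT
  ...TT
  ....F
  .....
  ....F
Step 5: 4 trees catch fire, 5 burn out
  F.FTT
  ...FT
  ...TF
  .....
  .....
  .....

F.FTT
...FT
...TF
.....
.....
.....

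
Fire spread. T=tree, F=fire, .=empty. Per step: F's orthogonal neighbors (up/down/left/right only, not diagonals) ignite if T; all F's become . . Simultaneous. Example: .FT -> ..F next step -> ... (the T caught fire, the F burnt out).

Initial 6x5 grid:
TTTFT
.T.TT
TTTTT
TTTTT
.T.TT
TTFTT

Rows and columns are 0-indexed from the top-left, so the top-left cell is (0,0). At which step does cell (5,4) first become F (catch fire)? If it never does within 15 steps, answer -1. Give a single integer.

Step 1: cell (5,4)='T' (+5 fires, +2 burnt)
Step 2: cell (5,4)='F' (+7 fires, +5 burnt)
  -> target ignites at step 2
Step 3: cell (5,4)='.' (+7 fires, +7 burnt)
Step 4: cell (5,4)='.' (+4 fires, +7 burnt)
Step 5: cell (5,4)='.' (+1 fires, +4 burnt)
Step 6: cell (5,4)='.' (+0 fires, +1 burnt)
  fire out at step 6

2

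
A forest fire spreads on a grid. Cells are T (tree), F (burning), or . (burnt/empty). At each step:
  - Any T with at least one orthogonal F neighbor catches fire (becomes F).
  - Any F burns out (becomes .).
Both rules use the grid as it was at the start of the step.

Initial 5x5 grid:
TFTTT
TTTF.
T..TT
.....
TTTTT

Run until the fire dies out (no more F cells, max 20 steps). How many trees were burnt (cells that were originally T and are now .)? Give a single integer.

Step 1: +6 fires, +2 burnt (F count now 6)
Step 2: +3 fires, +6 burnt (F count now 3)
Step 3: +1 fires, +3 burnt (F count now 1)
Step 4: +0 fires, +1 burnt (F count now 0)
Fire out after step 4
Initially T: 15, now '.': 20
Total burnt (originally-T cells now '.'): 10

Answer: 10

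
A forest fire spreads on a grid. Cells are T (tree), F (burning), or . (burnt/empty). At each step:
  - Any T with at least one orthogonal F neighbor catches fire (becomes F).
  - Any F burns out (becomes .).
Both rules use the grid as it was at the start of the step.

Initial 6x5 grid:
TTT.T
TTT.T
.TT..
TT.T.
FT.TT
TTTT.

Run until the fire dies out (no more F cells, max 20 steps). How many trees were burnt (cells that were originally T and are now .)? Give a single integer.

Answer: 18

Derivation:
Step 1: +3 fires, +1 burnt (F count now 3)
Step 2: +2 fires, +3 burnt (F count now 2)
Step 3: +2 fires, +2 burnt (F count now 2)
Step 4: +3 fires, +2 burnt (F count now 3)
Step 5: +4 fires, +3 burnt (F count now 4)
Step 6: +4 fires, +4 burnt (F count now 4)
Step 7: +0 fires, +4 burnt (F count now 0)
Fire out after step 7
Initially T: 20, now '.': 28
Total burnt (originally-T cells now '.'): 18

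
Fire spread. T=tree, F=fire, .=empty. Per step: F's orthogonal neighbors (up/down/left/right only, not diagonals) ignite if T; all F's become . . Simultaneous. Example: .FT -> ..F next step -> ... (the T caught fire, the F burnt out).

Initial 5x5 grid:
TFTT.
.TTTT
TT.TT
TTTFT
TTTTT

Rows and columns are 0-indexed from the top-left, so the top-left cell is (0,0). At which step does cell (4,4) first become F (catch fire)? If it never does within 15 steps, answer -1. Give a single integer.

Step 1: cell (4,4)='T' (+7 fires, +2 burnt)
Step 2: cell (4,4)='F' (+8 fires, +7 burnt)
  -> target ignites at step 2
Step 3: cell (4,4)='.' (+4 fires, +8 burnt)
Step 4: cell (4,4)='.' (+1 fires, +4 burnt)
Step 5: cell (4,4)='.' (+0 fires, +1 burnt)
  fire out at step 5

2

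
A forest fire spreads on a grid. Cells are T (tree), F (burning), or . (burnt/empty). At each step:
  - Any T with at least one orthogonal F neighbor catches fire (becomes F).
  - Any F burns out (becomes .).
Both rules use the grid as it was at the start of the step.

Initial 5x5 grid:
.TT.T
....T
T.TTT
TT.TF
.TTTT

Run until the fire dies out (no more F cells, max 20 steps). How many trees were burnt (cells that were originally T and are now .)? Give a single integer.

Step 1: +3 fires, +1 burnt (F count now 3)
Step 2: +3 fires, +3 burnt (F count now 3)
Step 3: +3 fires, +3 burnt (F count now 3)
Step 4: +1 fires, +3 burnt (F count now 1)
Step 5: +1 fires, +1 burnt (F count now 1)
Step 6: +1 fires, +1 burnt (F count now 1)
Step 7: +1 fires, +1 burnt (F count now 1)
Step 8: +0 fires, +1 burnt (F count now 0)
Fire out after step 8
Initially T: 15, now '.': 23
Total burnt (originally-T cells now '.'): 13

Answer: 13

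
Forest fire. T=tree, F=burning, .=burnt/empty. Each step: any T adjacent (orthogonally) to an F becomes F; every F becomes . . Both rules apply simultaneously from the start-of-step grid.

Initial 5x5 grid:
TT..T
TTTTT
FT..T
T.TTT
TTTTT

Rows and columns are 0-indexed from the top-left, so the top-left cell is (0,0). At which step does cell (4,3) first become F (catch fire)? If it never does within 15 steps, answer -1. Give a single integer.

Step 1: cell (4,3)='T' (+3 fires, +1 burnt)
Step 2: cell (4,3)='T' (+3 fires, +3 burnt)
Step 3: cell (4,3)='T' (+3 fires, +3 burnt)
Step 4: cell (4,3)='T' (+2 fires, +3 burnt)
Step 5: cell (4,3)='F' (+3 fires, +2 burnt)
  -> target ignites at step 5
Step 6: cell (4,3)='.' (+4 fires, +3 burnt)
Step 7: cell (4,3)='.' (+1 fires, +4 burnt)
Step 8: cell (4,3)='.' (+0 fires, +1 burnt)
  fire out at step 8

5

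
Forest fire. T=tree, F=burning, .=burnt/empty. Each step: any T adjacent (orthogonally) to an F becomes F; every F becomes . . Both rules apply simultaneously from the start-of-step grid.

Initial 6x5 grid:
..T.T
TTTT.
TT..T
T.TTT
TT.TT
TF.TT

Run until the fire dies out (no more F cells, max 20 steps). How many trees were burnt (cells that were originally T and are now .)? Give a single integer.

Answer: 11

Derivation:
Step 1: +2 fires, +1 burnt (F count now 2)
Step 2: +1 fires, +2 burnt (F count now 1)
Step 3: +1 fires, +1 burnt (F count now 1)
Step 4: +1 fires, +1 burnt (F count now 1)
Step 5: +2 fires, +1 burnt (F count now 2)
Step 6: +1 fires, +2 burnt (F count now 1)
Step 7: +1 fires, +1 burnt (F count now 1)
Step 8: +2 fires, +1 burnt (F count now 2)
Step 9: +0 fires, +2 burnt (F count now 0)
Fire out after step 9
Initially T: 20, now '.': 21
Total burnt (originally-T cells now '.'): 11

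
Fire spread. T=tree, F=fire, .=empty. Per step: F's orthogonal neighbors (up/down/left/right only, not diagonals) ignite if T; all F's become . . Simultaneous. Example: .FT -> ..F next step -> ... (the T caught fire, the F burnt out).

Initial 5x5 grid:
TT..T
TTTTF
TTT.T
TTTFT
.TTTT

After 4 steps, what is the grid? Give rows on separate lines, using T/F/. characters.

Step 1: 6 trees catch fire, 2 burn out
  TT..F
  TTTF.
  TTT.F
  TTF.F
  .TTFT
Step 2: 5 trees catch fire, 6 burn out
  TT...
  TTF..
  TTF..
  TF...
  .TF.F
Step 3: 4 trees catch fire, 5 burn out
  TT...
  TF...
  TF...
  F....
  .F...
Step 4: 3 trees catch fire, 4 burn out
  TF...
  F....
  F....
  .....
  .....

TF...
F....
F....
.....
.....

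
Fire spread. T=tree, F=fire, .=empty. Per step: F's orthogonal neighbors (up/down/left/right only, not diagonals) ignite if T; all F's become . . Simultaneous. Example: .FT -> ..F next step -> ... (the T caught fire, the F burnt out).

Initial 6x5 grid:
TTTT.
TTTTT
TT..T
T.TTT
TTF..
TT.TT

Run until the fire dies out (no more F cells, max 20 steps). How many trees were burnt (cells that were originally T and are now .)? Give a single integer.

Answer: 20

Derivation:
Step 1: +2 fires, +1 burnt (F count now 2)
Step 2: +3 fires, +2 burnt (F count now 3)
Step 3: +3 fires, +3 burnt (F count now 3)
Step 4: +2 fires, +3 burnt (F count now 2)
Step 5: +3 fires, +2 burnt (F count now 3)
Step 6: +3 fires, +3 burnt (F count now 3)
Step 7: +3 fires, +3 burnt (F count now 3)
Step 8: +1 fires, +3 burnt (F count now 1)
Step 9: +0 fires, +1 burnt (F count now 0)
Fire out after step 9
Initially T: 22, now '.': 28
Total burnt (originally-T cells now '.'): 20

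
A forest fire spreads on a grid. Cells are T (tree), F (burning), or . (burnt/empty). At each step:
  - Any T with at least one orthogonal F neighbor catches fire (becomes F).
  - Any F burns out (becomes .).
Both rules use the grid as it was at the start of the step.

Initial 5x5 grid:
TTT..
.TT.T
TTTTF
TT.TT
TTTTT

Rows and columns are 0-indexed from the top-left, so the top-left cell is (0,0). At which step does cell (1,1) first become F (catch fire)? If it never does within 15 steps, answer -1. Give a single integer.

Step 1: cell (1,1)='T' (+3 fires, +1 burnt)
Step 2: cell (1,1)='T' (+3 fires, +3 burnt)
Step 3: cell (1,1)='T' (+3 fires, +3 burnt)
Step 4: cell (1,1)='F' (+5 fires, +3 burnt)
  -> target ignites at step 4
Step 5: cell (1,1)='.' (+3 fires, +5 burnt)
Step 6: cell (1,1)='.' (+2 fires, +3 burnt)
Step 7: cell (1,1)='.' (+0 fires, +2 burnt)
  fire out at step 7

4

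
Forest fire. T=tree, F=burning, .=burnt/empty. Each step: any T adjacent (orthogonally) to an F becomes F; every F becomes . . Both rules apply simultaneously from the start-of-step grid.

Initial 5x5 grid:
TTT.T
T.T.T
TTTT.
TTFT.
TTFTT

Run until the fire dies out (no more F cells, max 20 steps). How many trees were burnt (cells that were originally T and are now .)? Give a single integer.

Answer: 16

Derivation:
Step 1: +5 fires, +2 burnt (F count now 5)
Step 2: +6 fires, +5 burnt (F count now 6)
Step 3: +2 fires, +6 burnt (F count now 2)
Step 4: +2 fires, +2 burnt (F count now 2)
Step 5: +1 fires, +2 burnt (F count now 1)
Step 6: +0 fires, +1 burnt (F count now 0)
Fire out after step 6
Initially T: 18, now '.': 23
Total burnt (originally-T cells now '.'): 16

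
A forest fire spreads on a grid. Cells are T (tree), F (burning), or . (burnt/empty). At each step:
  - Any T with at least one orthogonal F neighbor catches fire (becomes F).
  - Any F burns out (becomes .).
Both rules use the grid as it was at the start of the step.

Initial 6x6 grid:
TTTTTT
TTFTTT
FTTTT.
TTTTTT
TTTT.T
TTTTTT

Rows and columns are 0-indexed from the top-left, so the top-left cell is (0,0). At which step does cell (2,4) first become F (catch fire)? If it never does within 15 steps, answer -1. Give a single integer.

Step 1: cell (2,4)='T' (+7 fires, +2 burnt)
Step 2: cell (2,4)='T' (+8 fires, +7 burnt)
Step 3: cell (2,4)='F' (+7 fires, +8 burnt)
  -> target ignites at step 3
Step 4: cell (2,4)='.' (+5 fires, +7 burnt)
Step 5: cell (2,4)='.' (+2 fires, +5 burnt)
Step 6: cell (2,4)='.' (+2 fires, +2 burnt)
Step 7: cell (2,4)='.' (+1 fires, +2 burnt)
Step 8: cell (2,4)='.' (+0 fires, +1 burnt)
  fire out at step 8

3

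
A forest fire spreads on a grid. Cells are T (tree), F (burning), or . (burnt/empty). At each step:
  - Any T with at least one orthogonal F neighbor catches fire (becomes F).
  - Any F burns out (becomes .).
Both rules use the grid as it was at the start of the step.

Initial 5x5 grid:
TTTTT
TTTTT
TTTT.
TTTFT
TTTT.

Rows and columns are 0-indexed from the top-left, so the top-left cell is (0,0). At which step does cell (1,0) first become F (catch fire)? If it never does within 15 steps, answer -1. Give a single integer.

Step 1: cell (1,0)='T' (+4 fires, +1 burnt)
Step 2: cell (1,0)='T' (+4 fires, +4 burnt)
Step 3: cell (1,0)='T' (+6 fires, +4 burnt)
Step 4: cell (1,0)='T' (+5 fires, +6 burnt)
Step 5: cell (1,0)='F' (+2 fires, +5 burnt)
  -> target ignites at step 5
Step 6: cell (1,0)='.' (+1 fires, +2 burnt)
Step 7: cell (1,0)='.' (+0 fires, +1 burnt)
  fire out at step 7

5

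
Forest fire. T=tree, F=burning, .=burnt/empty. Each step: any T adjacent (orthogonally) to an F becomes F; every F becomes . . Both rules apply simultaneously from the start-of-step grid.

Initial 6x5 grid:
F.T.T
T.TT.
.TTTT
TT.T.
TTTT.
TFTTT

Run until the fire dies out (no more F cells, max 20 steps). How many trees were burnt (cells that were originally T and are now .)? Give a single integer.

Answer: 19

Derivation:
Step 1: +4 fires, +2 burnt (F count now 4)
Step 2: +4 fires, +4 burnt (F count now 4)
Step 3: +4 fires, +4 burnt (F count now 4)
Step 4: +2 fires, +4 burnt (F count now 2)
Step 5: +2 fires, +2 burnt (F count now 2)
Step 6: +3 fires, +2 burnt (F count now 3)
Step 7: +0 fires, +3 burnt (F count now 0)
Fire out after step 7
Initially T: 20, now '.': 29
Total burnt (originally-T cells now '.'): 19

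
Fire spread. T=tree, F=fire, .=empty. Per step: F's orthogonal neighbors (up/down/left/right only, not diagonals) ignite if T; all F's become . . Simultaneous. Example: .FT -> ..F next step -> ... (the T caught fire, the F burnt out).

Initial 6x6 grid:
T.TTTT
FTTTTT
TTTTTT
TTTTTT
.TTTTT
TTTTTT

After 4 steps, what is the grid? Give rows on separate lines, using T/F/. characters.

Step 1: 3 trees catch fire, 1 burn out
  F.TTTT
  .FTTTT
  FTTTTT
  TTTTTT
  .TTTTT
  TTTTTT
Step 2: 3 trees catch fire, 3 burn out
  ..TTTT
  ..FTTT
  .FTTTT
  FTTTTT
  .TTTTT
  TTTTTT
Step 3: 4 trees catch fire, 3 burn out
  ..FTTT
  ...FTT
  ..FTTT
  .FTTTT
  .TTTTT
  TTTTTT
Step 4: 5 trees catch fire, 4 burn out
  ...FTT
  ....FT
  ...FTT
  ..FTTT
  .FTTTT
  TTTTTT

...FTT
....FT
...FTT
..FTTT
.FTTTT
TTTTTT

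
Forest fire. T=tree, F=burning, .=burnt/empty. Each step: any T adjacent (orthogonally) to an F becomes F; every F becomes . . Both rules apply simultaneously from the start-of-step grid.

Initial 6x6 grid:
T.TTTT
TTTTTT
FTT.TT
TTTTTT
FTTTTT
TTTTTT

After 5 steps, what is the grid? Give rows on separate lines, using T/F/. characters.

Step 1: 5 trees catch fire, 2 burn out
  T.TTTT
  FTTTTT
  .FT.TT
  FTTTTT
  .FTTTT
  FTTTTT
Step 2: 6 trees catch fire, 5 burn out
  F.TTTT
  .FTTTT
  ..F.TT
  .FTTTT
  ..FTTT
  .FTTTT
Step 3: 4 trees catch fire, 6 burn out
  ..TTTT
  ..FTTT
  ....TT
  ..FTTT
  ...FTT
  ..FTTT
Step 4: 5 trees catch fire, 4 burn out
  ..FTTT
  ...FTT
  ....TT
  ...FTT
  ....FT
  ...FTT
Step 5: 5 trees catch fire, 5 burn out
  ...FTT
  ....FT
  ....TT
  ....FT
  .....F
  ....FT

...FTT
....FT
....TT
....FT
.....F
....FT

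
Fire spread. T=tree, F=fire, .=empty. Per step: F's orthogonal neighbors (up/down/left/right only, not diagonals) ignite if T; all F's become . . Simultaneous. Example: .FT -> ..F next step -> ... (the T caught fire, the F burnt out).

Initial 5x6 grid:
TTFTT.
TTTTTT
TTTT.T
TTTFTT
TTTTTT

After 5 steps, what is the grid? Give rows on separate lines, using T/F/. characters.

Step 1: 7 trees catch fire, 2 burn out
  TF.FT.
  TTFTTT
  TTTF.T
  TTF.FT
  TTTFTT
Step 2: 9 trees catch fire, 7 burn out
  F...F.
  TF.FTT
  TTF..T
  TF...F
  TTF.FT
Step 3: 7 trees catch fire, 9 burn out
  ......
  F...FT
  TF...F
  F.....
  TF...F
Step 4: 3 trees catch fire, 7 burn out
  ......
  .....F
  F.....
  ......
  F.....
Step 5: 0 trees catch fire, 3 burn out
  ......
  ......
  ......
  ......
  ......

......
......
......
......
......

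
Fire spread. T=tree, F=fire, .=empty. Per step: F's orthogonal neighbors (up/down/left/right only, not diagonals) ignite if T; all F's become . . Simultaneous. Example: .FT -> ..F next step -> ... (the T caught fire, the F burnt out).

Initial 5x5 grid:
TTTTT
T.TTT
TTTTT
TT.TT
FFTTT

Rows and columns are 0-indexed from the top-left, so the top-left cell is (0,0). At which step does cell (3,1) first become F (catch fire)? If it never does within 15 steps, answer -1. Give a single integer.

Step 1: cell (3,1)='F' (+3 fires, +2 burnt)
  -> target ignites at step 1
Step 2: cell (3,1)='.' (+3 fires, +3 burnt)
Step 3: cell (3,1)='.' (+4 fires, +3 burnt)
Step 4: cell (3,1)='.' (+4 fires, +4 burnt)
Step 5: cell (3,1)='.' (+4 fires, +4 burnt)
Step 6: cell (3,1)='.' (+2 fires, +4 burnt)
Step 7: cell (3,1)='.' (+1 fires, +2 burnt)
Step 8: cell (3,1)='.' (+0 fires, +1 burnt)
  fire out at step 8

1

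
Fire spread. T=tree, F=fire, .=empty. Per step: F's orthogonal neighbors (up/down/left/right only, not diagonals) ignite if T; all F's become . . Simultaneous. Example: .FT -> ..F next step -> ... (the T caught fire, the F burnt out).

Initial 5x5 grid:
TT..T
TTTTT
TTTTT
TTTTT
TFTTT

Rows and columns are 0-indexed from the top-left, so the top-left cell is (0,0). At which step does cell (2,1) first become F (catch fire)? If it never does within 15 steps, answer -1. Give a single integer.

Step 1: cell (2,1)='T' (+3 fires, +1 burnt)
Step 2: cell (2,1)='F' (+4 fires, +3 burnt)
  -> target ignites at step 2
Step 3: cell (2,1)='.' (+5 fires, +4 burnt)
Step 4: cell (2,1)='.' (+5 fires, +5 burnt)
Step 5: cell (2,1)='.' (+3 fires, +5 burnt)
Step 6: cell (2,1)='.' (+1 fires, +3 burnt)
Step 7: cell (2,1)='.' (+1 fires, +1 burnt)
Step 8: cell (2,1)='.' (+0 fires, +1 burnt)
  fire out at step 8

2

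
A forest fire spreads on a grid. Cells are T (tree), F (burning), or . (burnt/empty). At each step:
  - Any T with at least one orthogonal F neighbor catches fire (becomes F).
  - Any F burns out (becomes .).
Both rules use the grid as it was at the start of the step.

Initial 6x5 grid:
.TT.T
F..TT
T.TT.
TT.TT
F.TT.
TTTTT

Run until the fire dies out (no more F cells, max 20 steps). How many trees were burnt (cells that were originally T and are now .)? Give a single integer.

Step 1: +3 fires, +2 burnt (F count now 3)
Step 2: +2 fires, +3 burnt (F count now 2)
Step 3: +1 fires, +2 burnt (F count now 1)
Step 4: +2 fires, +1 burnt (F count now 2)
Step 5: +2 fires, +2 burnt (F count now 2)
Step 6: +1 fires, +2 burnt (F count now 1)
Step 7: +2 fires, +1 burnt (F count now 2)
Step 8: +2 fires, +2 burnt (F count now 2)
Step 9: +1 fires, +2 burnt (F count now 1)
Step 10: +1 fires, +1 burnt (F count now 1)
Step 11: +0 fires, +1 burnt (F count now 0)
Fire out after step 11
Initially T: 19, now '.': 28
Total burnt (originally-T cells now '.'): 17

Answer: 17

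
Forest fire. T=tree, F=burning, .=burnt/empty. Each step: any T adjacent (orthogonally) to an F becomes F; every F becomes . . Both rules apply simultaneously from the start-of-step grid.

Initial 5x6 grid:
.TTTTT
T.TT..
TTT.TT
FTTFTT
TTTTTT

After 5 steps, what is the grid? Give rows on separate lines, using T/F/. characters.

Step 1: 6 trees catch fire, 2 burn out
  .TTTTT
  T.TT..
  FTT.TT
  .FF.FT
  FTTFTT
Step 2: 8 trees catch fire, 6 burn out
  .TTTTT
  F.TT..
  .FF.FT
  .....F
  .FF.FT
Step 3: 3 trees catch fire, 8 burn out
  .TTTTT
  ..FT..
  .....F
  ......
  .....F
Step 4: 2 trees catch fire, 3 burn out
  .TFTTT
  ...F..
  ......
  ......
  ......
Step 5: 2 trees catch fire, 2 burn out
  .F.FTT
  ......
  ......
  ......
  ......

.F.FTT
......
......
......
......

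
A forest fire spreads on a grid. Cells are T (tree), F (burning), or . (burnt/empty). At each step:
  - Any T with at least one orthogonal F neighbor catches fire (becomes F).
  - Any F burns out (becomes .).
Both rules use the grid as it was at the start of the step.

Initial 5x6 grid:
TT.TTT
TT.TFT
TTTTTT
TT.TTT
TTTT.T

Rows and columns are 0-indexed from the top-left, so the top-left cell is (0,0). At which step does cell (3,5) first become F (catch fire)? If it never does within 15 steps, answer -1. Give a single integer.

Step 1: cell (3,5)='T' (+4 fires, +1 burnt)
Step 2: cell (3,5)='T' (+5 fires, +4 burnt)
Step 3: cell (3,5)='F' (+3 fires, +5 burnt)
  -> target ignites at step 3
Step 4: cell (3,5)='.' (+3 fires, +3 burnt)
Step 5: cell (3,5)='.' (+4 fires, +3 burnt)
Step 6: cell (3,5)='.' (+4 fires, +4 burnt)
Step 7: cell (3,5)='.' (+2 fires, +4 burnt)
Step 8: cell (3,5)='.' (+0 fires, +2 burnt)
  fire out at step 8

3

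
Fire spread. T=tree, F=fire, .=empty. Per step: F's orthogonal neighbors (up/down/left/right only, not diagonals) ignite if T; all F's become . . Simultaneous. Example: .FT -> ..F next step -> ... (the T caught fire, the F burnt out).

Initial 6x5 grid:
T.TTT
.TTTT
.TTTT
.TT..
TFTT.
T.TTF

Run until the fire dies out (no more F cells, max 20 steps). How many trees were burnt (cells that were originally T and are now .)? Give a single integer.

Step 1: +4 fires, +2 burnt (F count now 4)
Step 2: +5 fires, +4 burnt (F count now 5)
Step 3: +2 fires, +5 burnt (F count now 2)
Step 4: +2 fires, +2 burnt (F count now 2)
Step 5: +3 fires, +2 burnt (F count now 3)
Step 6: +2 fires, +3 burnt (F count now 2)
Step 7: +1 fires, +2 burnt (F count now 1)
Step 8: +0 fires, +1 burnt (F count now 0)
Fire out after step 8
Initially T: 20, now '.': 29
Total burnt (originally-T cells now '.'): 19

Answer: 19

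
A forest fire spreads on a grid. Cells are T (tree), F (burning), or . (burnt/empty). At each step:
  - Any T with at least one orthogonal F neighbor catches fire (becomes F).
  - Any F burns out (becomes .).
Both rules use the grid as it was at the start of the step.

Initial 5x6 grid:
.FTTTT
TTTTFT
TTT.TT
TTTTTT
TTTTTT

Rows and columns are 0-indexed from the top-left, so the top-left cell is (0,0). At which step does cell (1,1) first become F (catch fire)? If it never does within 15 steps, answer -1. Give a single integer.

Step 1: cell (1,1)='F' (+6 fires, +2 burnt)
  -> target ignites at step 1
Step 2: cell (1,1)='.' (+7 fires, +6 burnt)
Step 3: cell (1,1)='.' (+6 fires, +7 burnt)
Step 4: cell (1,1)='.' (+5 fires, +6 burnt)
Step 5: cell (1,1)='.' (+2 fires, +5 burnt)
Step 6: cell (1,1)='.' (+0 fires, +2 burnt)
  fire out at step 6

1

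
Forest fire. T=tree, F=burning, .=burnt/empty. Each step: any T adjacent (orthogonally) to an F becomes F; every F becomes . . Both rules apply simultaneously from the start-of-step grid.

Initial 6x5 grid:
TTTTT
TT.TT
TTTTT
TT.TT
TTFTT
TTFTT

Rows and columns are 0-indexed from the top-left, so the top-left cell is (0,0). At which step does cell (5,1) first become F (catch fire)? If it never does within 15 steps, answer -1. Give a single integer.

Step 1: cell (5,1)='F' (+4 fires, +2 burnt)
  -> target ignites at step 1
Step 2: cell (5,1)='.' (+6 fires, +4 burnt)
Step 3: cell (5,1)='.' (+4 fires, +6 burnt)
Step 4: cell (5,1)='.' (+5 fires, +4 burnt)
Step 5: cell (5,1)='.' (+4 fires, +5 burnt)
Step 6: cell (5,1)='.' (+3 fires, +4 burnt)
Step 7: cell (5,1)='.' (+0 fires, +3 burnt)
  fire out at step 7

1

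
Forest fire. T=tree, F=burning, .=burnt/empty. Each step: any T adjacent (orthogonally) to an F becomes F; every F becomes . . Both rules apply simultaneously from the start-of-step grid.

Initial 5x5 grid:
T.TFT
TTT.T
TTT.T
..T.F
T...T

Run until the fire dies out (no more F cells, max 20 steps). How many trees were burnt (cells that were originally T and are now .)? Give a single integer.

Step 1: +4 fires, +2 burnt (F count now 4)
Step 2: +2 fires, +4 burnt (F count now 2)
Step 3: +2 fires, +2 burnt (F count now 2)
Step 4: +3 fires, +2 burnt (F count now 3)
Step 5: +2 fires, +3 burnt (F count now 2)
Step 6: +0 fires, +2 burnt (F count now 0)
Fire out after step 6
Initially T: 14, now '.': 24
Total burnt (originally-T cells now '.'): 13

Answer: 13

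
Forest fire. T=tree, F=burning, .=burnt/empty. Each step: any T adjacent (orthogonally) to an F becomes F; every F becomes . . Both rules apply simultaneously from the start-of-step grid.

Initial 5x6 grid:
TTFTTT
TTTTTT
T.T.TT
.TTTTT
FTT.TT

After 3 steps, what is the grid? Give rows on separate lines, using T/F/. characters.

Step 1: 4 trees catch fire, 2 burn out
  TF.FTT
  TTFTTT
  T.T.TT
  .TTTTT
  .FT.TT
Step 2: 7 trees catch fire, 4 burn out
  F...FT
  TF.FTT
  T.F.TT
  .FTTTT
  ..F.TT
Step 3: 4 trees catch fire, 7 burn out
  .....F
  F...FT
  T...TT
  ..FTTT
  ....TT

.....F
F...FT
T...TT
..FTTT
....TT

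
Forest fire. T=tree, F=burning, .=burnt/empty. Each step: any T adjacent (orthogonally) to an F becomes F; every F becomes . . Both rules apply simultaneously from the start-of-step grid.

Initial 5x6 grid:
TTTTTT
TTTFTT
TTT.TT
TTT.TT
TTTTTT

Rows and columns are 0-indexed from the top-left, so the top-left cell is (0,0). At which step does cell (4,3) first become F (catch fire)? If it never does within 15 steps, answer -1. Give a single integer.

Step 1: cell (4,3)='T' (+3 fires, +1 burnt)
Step 2: cell (4,3)='T' (+6 fires, +3 burnt)
Step 3: cell (4,3)='T' (+7 fires, +6 burnt)
Step 4: cell (4,3)='T' (+6 fires, +7 burnt)
Step 5: cell (4,3)='F' (+4 fires, +6 burnt)
  -> target ignites at step 5
Step 6: cell (4,3)='.' (+1 fires, +4 burnt)
Step 7: cell (4,3)='.' (+0 fires, +1 burnt)
  fire out at step 7

5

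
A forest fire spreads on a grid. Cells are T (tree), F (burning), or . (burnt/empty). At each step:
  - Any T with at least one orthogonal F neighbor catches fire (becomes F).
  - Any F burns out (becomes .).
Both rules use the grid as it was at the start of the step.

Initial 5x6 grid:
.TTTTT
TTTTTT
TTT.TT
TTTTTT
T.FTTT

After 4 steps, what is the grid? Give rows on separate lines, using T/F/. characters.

Step 1: 2 trees catch fire, 1 burn out
  .TTTTT
  TTTTTT
  TTT.TT
  TTFTTT
  T..FTT
Step 2: 4 trees catch fire, 2 burn out
  .TTTTT
  TTTTTT
  TTF.TT
  TF.FTT
  T...FT
Step 3: 5 trees catch fire, 4 burn out
  .TTTTT
  TTFTTT
  TF..TT
  F...FT
  T....F
Step 4: 7 trees catch fire, 5 burn out
  .TFTTT
  TF.FTT
  F...FT
  .....F
  F.....

.TFTTT
TF.FTT
F...FT
.....F
F.....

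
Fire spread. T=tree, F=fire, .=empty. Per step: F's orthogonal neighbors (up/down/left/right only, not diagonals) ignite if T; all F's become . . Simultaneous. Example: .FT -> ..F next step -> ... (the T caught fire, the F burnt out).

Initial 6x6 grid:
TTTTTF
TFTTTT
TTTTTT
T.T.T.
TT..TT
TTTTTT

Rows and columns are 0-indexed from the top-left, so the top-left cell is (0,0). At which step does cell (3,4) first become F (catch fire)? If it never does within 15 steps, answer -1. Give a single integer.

Step 1: cell (3,4)='T' (+6 fires, +2 burnt)
Step 2: cell (3,4)='T' (+8 fires, +6 burnt)
Step 3: cell (3,4)='T' (+4 fires, +8 burnt)
Step 4: cell (3,4)='F' (+2 fires, +4 burnt)
  -> target ignites at step 4
Step 5: cell (3,4)='.' (+3 fires, +2 burnt)
Step 6: cell (3,4)='.' (+3 fires, +3 burnt)
Step 7: cell (3,4)='.' (+3 fires, +3 burnt)
Step 8: cell (3,4)='.' (+0 fires, +3 burnt)
  fire out at step 8

4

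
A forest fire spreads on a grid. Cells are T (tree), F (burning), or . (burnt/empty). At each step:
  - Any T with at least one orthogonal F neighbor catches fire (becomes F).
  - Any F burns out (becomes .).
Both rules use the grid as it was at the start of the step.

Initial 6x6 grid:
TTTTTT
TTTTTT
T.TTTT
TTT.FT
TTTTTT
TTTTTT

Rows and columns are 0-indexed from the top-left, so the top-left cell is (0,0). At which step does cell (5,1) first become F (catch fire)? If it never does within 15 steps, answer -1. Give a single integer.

Step 1: cell (5,1)='T' (+3 fires, +1 burnt)
Step 2: cell (5,1)='T' (+6 fires, +3 burnt)
Step 3: cell (5,1)='T' (+7 fires, +6 burnt)
Step 4: cell (5,1)='T' (+6 fires, +7 burnt)
Step 5: cell (5,1)='F' (+5 fires, +6 burnt)
  -> target ignites at step 5
Step 6: cell (5,1)='.' (+4 fires, +5 burnt)
Step 7: cell (5,1)='.' (+2 fires, +4 burnt)
Step 8: cell (5,1)='.' (+0 fires, +2 burnt)
  fire out at step 8

5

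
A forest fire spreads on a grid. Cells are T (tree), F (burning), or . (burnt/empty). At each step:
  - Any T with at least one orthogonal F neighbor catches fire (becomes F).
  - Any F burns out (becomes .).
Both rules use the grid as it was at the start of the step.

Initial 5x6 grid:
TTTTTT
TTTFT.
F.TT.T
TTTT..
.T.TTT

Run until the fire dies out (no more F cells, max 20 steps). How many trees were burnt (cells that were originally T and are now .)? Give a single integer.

Answer: 20

Derivation:
Step 1: +6 fires, +2 burnt (F count now 6)
Step 2: +7 fires, +6 burnt (F count now 7)
Step 3: +5 fires, +7 burnt (F count now 5)
Step 4: +1 fires, +5 burnt (F count now 1)
Step 5: +1 fires, +1 burnt (F count now 1)
Step 6: +0 fires, +1 burnt (F count now 0)
Fire out after step 6
Initially T: 21, now '.': 29
Total burnt (originally-T cells now '.'): 20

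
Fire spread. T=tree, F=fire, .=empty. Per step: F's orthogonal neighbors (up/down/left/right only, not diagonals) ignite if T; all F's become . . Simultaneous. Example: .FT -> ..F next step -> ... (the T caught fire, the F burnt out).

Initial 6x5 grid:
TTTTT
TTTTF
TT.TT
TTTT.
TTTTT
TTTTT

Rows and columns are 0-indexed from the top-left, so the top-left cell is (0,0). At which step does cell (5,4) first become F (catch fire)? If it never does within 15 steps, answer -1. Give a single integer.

Step 1: cell (5,4)='T' (+3 fires, +1 burnt)
Step 2: cell (5,4)='T' (+3 fires, +3 burnt)
Step 3: cell (5,4)='T' (+3 fires, +3 burnt)
Step 4: cell (5,4)='T' (+5 fires, +3 burnt)
Step 5: cell (5,4)='T' (+6 fires, +5 burnt)
Step 6: cell (5,4)='F' (+4 fires, +6 burnt)
  -> target ignites at step 6
Step 7: cell (5,4)='.' (+2 fires, +4 burnt)
Step 8: cell (5,4)='.' (+1 fires, +2 burnt)
Step 9: cell (5,4)='.' (+0 fires, +1 burnt)
  fire out at step 9

6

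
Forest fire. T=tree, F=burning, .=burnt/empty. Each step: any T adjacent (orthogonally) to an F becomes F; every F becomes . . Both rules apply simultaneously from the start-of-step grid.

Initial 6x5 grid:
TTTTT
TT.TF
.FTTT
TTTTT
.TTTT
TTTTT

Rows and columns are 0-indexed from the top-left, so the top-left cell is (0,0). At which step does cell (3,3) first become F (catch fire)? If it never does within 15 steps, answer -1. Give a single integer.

Step 1: cell (3,3)='T' (+6 fires, +2 burnt)
Step 2: cell (3,3)='T' (+8 fires, +6 burnt)
Step 3: cell (3,3)='F' (+6 fires, +8 burnt)
  -> target ignites at step 3
Step 4: cell (3,3)='.' (+4 fires, +6 burnt)
Step 5: cell (3,3)='.' (+1 fires, +4 burnt)
Step 6: cell (3,3)='.' (+0 fires, +1 burnt)
  fire out at step 6

3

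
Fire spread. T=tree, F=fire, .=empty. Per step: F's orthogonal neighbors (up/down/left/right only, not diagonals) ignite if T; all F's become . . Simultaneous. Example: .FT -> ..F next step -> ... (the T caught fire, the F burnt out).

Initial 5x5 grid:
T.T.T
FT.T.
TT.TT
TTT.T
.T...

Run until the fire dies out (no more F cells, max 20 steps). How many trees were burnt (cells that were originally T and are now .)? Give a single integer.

Answer: 8

Derivation:
Step 1: +3 fires, +1 burnt (F count now 3)
Step 2: +2 fires, +3 burnt (F count now 2)
Step 3: +1 fires, +2 burnt (F count now 1)
Step 4: +2 fires, +1 burnt (F count now 2)
Step 5: +0 fires, +2 burnt (F count now 0)
Fire out after step 5
Initially T: 14, now '.': 19
Total burnt (originally-T cells now '.'): 8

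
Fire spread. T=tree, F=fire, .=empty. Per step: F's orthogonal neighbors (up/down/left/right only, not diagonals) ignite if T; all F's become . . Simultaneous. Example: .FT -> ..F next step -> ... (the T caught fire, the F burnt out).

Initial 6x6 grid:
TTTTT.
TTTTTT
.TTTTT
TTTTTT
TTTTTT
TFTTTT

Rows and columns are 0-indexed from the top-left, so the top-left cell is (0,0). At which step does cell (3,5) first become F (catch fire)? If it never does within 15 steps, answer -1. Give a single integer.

Step 1: cell (3,5)='T' (+3 fires, +1 burnt)
Step 2: cell (3,5)='T' (+4 fires, +3 burnt)
Step 3: cell (3,5)='T' (+5 fires, +4 burnt)
Step 4: cell (3,5)='T' (+5 fires, +5 burnt)
Step 5: cell (3,5)='T' (+6 fires, +5 burnt)
Step 6: cell (3,5)='F' (+5 fires, +6 burnt)
  -> target ignites at step 6
Step 7: cell (3,5)='.' (+3 fires, +5 burnt)
Step 8: cell (3,5)='.' (+2 fires, +3 burnt)
Step 9: cell (3,5)='.' (+0 fires, +2 burnt)
  fire out at step 9

6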